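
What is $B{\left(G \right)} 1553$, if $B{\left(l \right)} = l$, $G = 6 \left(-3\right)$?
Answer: $-27954$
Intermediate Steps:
$G = -18$
$B{\left(G \right)} 1553 = \left(-18\right) 1553 = -27954$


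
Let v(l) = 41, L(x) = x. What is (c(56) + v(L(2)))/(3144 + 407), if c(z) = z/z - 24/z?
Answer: 291/24857 ≈ 0.011707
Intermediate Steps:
c(z) = 1 - 24/z
(c(56) + v(L(2)))/(3144 + 407) = ((-24 + 56)/56 + 41)/(3144 + 407) = ((1/56)*32 + 41)/3551 = (4/7 + 41)*(1/3551) = (291/7)*(1/3551) = 291/24857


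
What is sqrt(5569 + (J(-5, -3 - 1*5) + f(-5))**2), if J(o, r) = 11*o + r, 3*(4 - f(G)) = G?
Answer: sqrt(79705)/3 ≈ 94.107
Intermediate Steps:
f(G) = 4 - G/3
J(o, r) = r + 11*o
sqrt(5569 + (J(-5, -3 - 1*5) + f(-5))**2) = sqrt(5569 + (((-3 - 1*5) + 11*(-5)) + (4 - 1/3*(-5)))**2) = sqrt(5569 + (((-3 - 5) - 55) + (4 + 5/3))**2) = sqrt(5569 + ((-8 - 55) + 17/3)**2) = sqrt(5569 + (-63 + 17/3)**2) = sqrt(5569 + (-172/3)**2) = sqrt(5569 + 29584/9) = sqrt(79705/9) = sqrt(79705)/3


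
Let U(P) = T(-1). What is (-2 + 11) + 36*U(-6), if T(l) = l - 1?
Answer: -63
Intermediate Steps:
T(l) = -1 + l
U(P) = -2 (U(P) = -1 - 1 = -2)
(-2 + 11) + 36*U(-6) = (-2 + 11) + 36*(-2) = 9 - 72 = -63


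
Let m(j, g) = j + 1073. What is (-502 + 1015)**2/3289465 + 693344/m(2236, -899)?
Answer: 2281601647181/10884839685 ≈ 209.61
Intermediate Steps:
m(j, g) = 1073 + j
(-502 + 1015)**2/3289465 + 693344/m(2236, -899) = (-502 + 1015)**2/3289465 + 693344/(1073 + 2236) = 513**2*(1/3289465) + 693344/3309 = 263169*(1/3289465) + 693344*(1/3309) = 263169/3289465 + 693344/3309 = 2281601647181/10884839685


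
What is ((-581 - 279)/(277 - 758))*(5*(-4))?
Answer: -17200/481 ≈ -35.759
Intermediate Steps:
((-581 - 279)/(277 - 758))*(5*(-4)) = -860/(-481)*(-20) = -860*(-1/481)*(-20) = (860/481)*(-20) = -17200/481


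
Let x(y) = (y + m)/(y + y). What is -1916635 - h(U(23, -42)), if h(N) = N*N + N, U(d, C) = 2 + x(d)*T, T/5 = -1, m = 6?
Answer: -4055600031/2116 ≈ -1.9166e+6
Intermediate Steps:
T = -5 (T = 5*(-1) = -5)
x(y) = (6 + y)/(2*y) (x(y) = (y + 6)/(y + y) = (6 + y)/((2*y)) = (6 + y)*(1/(2*y)) = (6 + y)/(2*y))
U(d, C) = 2 - 5*(6 + d)/(2*d) (U(d, C) = 2 + ((6 + d)/(2*d))*(-5) = 2 - 5*(6 + d)/(2*d))
h(N) = N + N**2 (h(N) = N**2 + N = N + N**2)
-1916635 - h(U(23, -42)) = -1916635 - (1/2)*(-30 - 1*23)/23*(1 + (1/2)*(-30 - 1*23)/23) = -1916635 - (1/2)*(1/23)*(-30 - 23)*(1 + (1/2)*(1/23)*(-30 - 23)) = -1916635 - (1/2)*(1/23)*(-53)*(1 + (1/2)*(1/23)*(-53)) = -1916635 - (-53)*(1 - 53/46)/46 = -1916635 - (-53)*(-7)/(46*46) = -1916635 - 1*371/2116 = -1916635 - 371/2116 = -4055600031/2116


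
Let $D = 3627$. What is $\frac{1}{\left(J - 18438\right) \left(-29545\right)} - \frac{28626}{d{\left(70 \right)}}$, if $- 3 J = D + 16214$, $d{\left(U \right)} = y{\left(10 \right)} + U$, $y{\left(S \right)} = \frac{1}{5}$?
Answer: $- \frac{8149067923223}{19984090275} \approx -407.78$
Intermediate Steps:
$y{\left(S \right)} = \frac{1}{5}$
$d{\left(U \right)} = \frac{1}{5} + U$
$J = - \frac{19841}{3}$ ($J = - \frac{3627 + 16214}{3} = \left(- \frac{1}{3}\right) 19841 = - \frac{19841}{3} \approx -6613.7$)
$\frac{1}{\left(J - 18438\right) \left(-29545\right)} - \frac{28626}{d{\left(70 \right)}} = \frac{1}{\left(- \frac{19841}{3} - 18438\right) \left(-29545\right)} - \frac{28626}{\frac{1}{5} + 70} = \frac{1}{- \frac{75155}{3}} \left(- \frac{1}{29545}\right) - \frac{28626}{\frac{351}{5}} = \left(- \frac{3}{75155}\right) \left(- \frac{1}{29545}\right) - \frac{3670}{9} = \frac{3}{2220454475} - \frac{3670}{9} = - \frac{8149067923223}{19984090275}$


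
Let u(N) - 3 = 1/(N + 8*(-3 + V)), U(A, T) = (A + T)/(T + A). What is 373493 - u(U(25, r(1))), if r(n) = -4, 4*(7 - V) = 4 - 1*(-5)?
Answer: 5602349/15 ≈ 3.7349e+5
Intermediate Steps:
V = 19/4 (V = 7 - (4 - 1*(-5))/4 = 7 - (4 + 5)/4 = 7 - 1/4*9 = 7 - 9/4 = 19/4 ≈ 4.7500)
U(A, T) = 1 (U(A, T) = (A + T)/(A + T) = 1)
u(N) = 3 + 1/(14 + N) (u(N) = 3 + 1/(N + 8*(-3 + 19/4)) = 3 + 1/(N + 8*(7/4)) = 3 + 1/(N + 14) = 3 + 1/(14 + N))
373493 - u(U(25, r(1))) = 373493 - (43 + 3*1)/(14 + 1) = 373493 - (43 + 3)/15 = 373493 - 46/15 = 5602349/15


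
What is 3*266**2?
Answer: 212268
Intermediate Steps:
3*266**2 = 3*70756 = 212268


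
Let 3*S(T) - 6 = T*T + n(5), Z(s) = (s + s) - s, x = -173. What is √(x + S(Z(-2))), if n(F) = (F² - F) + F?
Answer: 22*I*√3/3 ≈ 12.702*I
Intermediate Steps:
n(F) = F²
Z(s) = s (Z(s) = 2*s - s = s)
S(T) = 31/3 + T²/3 (S(T) = 2 + (T*T + 5²)/3 = 2 + (T² + 25)/3 = 2 + (25 + T²)/3 = 2 + (25/3 + T²/3) = 31/3 + T²/3)
√(x + S(Z(-2))) = √(-173 + (31/3 + (⅓)*(-2)²)) = √(-173 + (31/3 + (⅓)*4)) = √(-173 + (31/3 + 4/3)) = √(-173 + 35/3) = √(-484/3) = 22*I*√3/3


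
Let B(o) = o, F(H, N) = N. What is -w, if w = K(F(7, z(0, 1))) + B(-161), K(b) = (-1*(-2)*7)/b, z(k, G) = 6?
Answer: 476/3 ≈ 158.67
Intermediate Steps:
K(b) = 14/b (K(b) = (2*7)/b = 14/b)
w = -476/3 (w = 14/6 - 161 = 14*(⅙) - 161 = 7/3 - 161 = -476/3 ≈ -158.67)
-w = -1*(-476/3) = 476/3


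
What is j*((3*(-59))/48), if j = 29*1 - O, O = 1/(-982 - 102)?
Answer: -1854783/17344 ≈ -106.94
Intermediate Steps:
O = -1/1084 (O = 1/(-1084) = -1/1084 ≈ -0.00092251)
j = 31437/1084 (j = 29*1 - 1*(-1/1084) = 29 + 1/1084 = 31437/1084 ≈ 29.001)
j*((3*(-59))/48) = 31437*((3*(-59))/48)/1084 = 31437*(-177*1/48)/1084 = (31437/1084)*(-59/16) = -1854783/17344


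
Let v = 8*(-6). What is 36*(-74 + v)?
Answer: -4392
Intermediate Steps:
v = -48
36*(-74 + v) = 36*(-74 - 48) = 36*(-122) = -4392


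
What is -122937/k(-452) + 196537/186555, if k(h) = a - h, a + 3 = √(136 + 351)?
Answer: -1139785506833/4168758030 + 40979*√487/67038 ≈ -259.92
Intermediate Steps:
a = -3 + √487 (a = -3 + √(136 + 351) = -3 + √487 ≈ 19.068)
k(h) = -3 + √487 - h (k(h) = (-3 + √487) - h = -3 + √487 - h)
-122937/k(-452) + 196537/186555 = -122937/(-3 + √487 - 1*(-452)) + 196537/186555 = -122937/(-3 + √487 + 452) + 196537*(1/186555) = -122937/(449 + √487) + 196537/186555 = 196537/186555 - 122937/(449 + √487)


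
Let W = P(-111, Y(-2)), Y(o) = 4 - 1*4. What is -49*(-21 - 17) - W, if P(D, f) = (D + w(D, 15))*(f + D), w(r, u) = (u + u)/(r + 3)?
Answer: -62939/6 ≈ -10490.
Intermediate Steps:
w(r, u) = 2*u/(3 + r) (w(r, u) = (2*u)/(3 + r) = 2*u/(3 + r))
Y(o) = 0 (Y(o) = 4 - 4 = 0)
P(D, f) = (D + f)*(D + 30/(3 + D)) (P(D, f) = (D + 2*15/(3 + D))*(f + D) = (D + 30/(3 + D))*(D + f) = (D + f)*(D + 30/(3 + D)))
W = 74111/6 (W = (30*(-111) + 30*0 - 111*(3 - 111)*(-111 + 0))/(3 - 111) = (-3330 + 0 - 111*(-108)*(-111))/(-108) = -(-3330 + 0 - 1330668)/108 = -1/108*(-1333998) = 74111/6 ≈ 12352.)
-49*(-21 - 17) - W = -49*(-21 - 17) - 1*74111/6 = -49*(-38) - 74111/6 = 1862 - 74111/6 = -62939/6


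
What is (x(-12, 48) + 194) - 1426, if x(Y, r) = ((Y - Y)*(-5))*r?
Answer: -1232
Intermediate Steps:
x(Y, r) = 0 (x(Y, r) = (0*(-5))*r = 0*r = 0)
(x(-12, 48) + 194) - 1426 = (0 + 194) - 1426 = 194 - 1426 = -1232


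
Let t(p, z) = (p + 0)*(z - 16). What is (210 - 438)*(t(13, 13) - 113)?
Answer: 34656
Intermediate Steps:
t(p, z) = p*(-16 + z)
(210 - 438)*(t(13, 13) - 113) = (210 - 438)*(13*(-16 + 13) - 113) = -228*(13*(-3) - 113) = -228*(-39 - 113) = -228*(-152) = 34656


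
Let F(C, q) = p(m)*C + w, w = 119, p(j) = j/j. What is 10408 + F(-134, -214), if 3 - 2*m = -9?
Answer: 10393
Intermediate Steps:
m = 6 (m = 3/2 - ½*(-9) = 3/2 + 9/2 = 6)
p(j) = 1
F(C, q) = 119 + C (F(C, q) = 1*C + 119 = C + 119 = 119 + C)
10408 + F(-134, -214) = 10408 + (119 - 134) = 10408 - 15 = 10393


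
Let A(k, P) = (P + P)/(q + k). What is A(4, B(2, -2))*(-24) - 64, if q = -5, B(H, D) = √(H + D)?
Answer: -64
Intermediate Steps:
B(H, D) = √(D + H)
A(k, P) = 2*P/(-5 + k) (A(k, P) = (P + P)/(-5 + k) = (2*P)/(-5 + k) = 2*P/(-5 + k))
A(4, B(2, -2))*(-24) - 64 = (2*√(-2 + 2)/(-5 + 4))*(-24) - 64 = (2*√0/(-1))*(-24) - 64 = (2*0*(-1))*(-24) - 64 = 0*(-24) - 64 = 0 - 64 = -64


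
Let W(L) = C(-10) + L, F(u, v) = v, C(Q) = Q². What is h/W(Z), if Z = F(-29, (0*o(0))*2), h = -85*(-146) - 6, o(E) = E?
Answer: 3101/25 ≈ 124.04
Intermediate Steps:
h = 12404 (h = 12410 - 6 = 12404)
Z = 0 (Z = (0*0)*2 = 0*2 = 0)
W(L) = 100 + L (W(L) = (-10)² + L = 100 + L)
h/W(Z) = 12404/(100 + 0) = 12404/100 = 12404*(1/100) = 3101/25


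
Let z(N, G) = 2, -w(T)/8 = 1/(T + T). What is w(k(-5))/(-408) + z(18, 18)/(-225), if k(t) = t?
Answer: -83/7650 ≈ -0.010850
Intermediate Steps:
w(T) = -4/T (w(T) = -8/(T + T) = -8*1/(2*T) = -4/T)
w(k(-5))/(-408) + z(18, 18)/(-225) = -4/(-5)/(-408) + 2/(-225) = -4*(-1/5)*(-1/408) + 2*(-1/225) = (4/5)*(-1/408) - 2/225 = -1/510 - 2/225 = -83/7650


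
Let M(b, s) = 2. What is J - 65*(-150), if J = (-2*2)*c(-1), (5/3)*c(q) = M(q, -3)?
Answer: 48726/5 ≈ 9745.2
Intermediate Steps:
c(q) = 6/5 (c(q) = (3/5)*2 = 6/5)
J = -24/5 (J = -2*2*(6/5) = -4*6/5 = -24/5 ≈ -4.8000)
J - 65*(-150) = -24/5 - 65*(-150) = -24/5 + 9750 = 48726/5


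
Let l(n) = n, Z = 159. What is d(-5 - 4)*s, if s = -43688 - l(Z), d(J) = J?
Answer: 394623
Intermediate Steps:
s = -43847 (s = -43688 - 1*159 = -43688 - 159 = -43847)
d(-5 - 4)*s = (-5 - 4)*(-43847) = -9*(-43847) = 394623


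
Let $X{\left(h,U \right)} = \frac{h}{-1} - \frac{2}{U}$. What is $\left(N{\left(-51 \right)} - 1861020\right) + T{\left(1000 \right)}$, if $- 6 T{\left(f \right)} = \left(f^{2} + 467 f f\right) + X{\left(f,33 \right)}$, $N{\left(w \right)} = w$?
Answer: $- \frac{7906229528}{99} \approx -7.9861 \cdot 10^{7}$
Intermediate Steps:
$X{\left(h,U \right)} = - h - \frac{2}{U}$ ($X{\left(h,U \right)} = h \left(-1\right) - \frac{2}{U} = - h - \frac{2}{U}$)
$T{\left(f \right)} = \frac{1}{99} - 78 f^{2} + \frac{f}{6}$ ($T{\left(f \right)} = - \frac{\left(f^{2} + 467 f f\right) - \left(\frac{2}{33} + f\right)}{6} = - \frac{\left(f^{2} + 467 f^{2}\right) - \left(\frac{2}{33} + f\right)}{6} = - \frac{468 f^{2} - \left(\frac{2}{33} + f\right)}{6} = - \frac{- \frac{2}{33} - f + 468 f^{2}}{6} = \frac{1}{99} - 78 f^{2} + \frac{f}{6}$)
$\left(N{\left(-51 \right)} - 1861020\right) + T{\left(1000 \right)} = \left(-51 - 1861020\right) + \left(\frac{1}{99} - 78 \cdot 1000^{2} + \frac{1}{6} \cdot 1000\right) = -1861071 + \left(\frac{1}{99} - 78000000 + \frac{500}{3}\right) = -1861071 - \frac{7721983499}{99} = - \frac{7906229528}{99}$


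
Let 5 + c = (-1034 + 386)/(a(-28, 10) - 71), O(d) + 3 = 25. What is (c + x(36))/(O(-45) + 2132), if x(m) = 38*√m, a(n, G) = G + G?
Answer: 4007/36618 ≈ 0.10943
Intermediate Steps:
a(n, G) = 2*G
O(d) = 22 (O(d) = -3 + 25 = 22)
c = 131/17 (c = -5 + (-1034 + 386)/(2*10 - 71) = -5 - 648/(20 - 71) = -5 - 648/(-51) = -5 - 648*(-1/51) = -5 + 216/17 = 131/17 ≈ 7.7059)
(c + x(36))/(O(-45) + 2132) = (131/17 + 38*√36)/(22 + 2132) = (131/17 + 38*6)/2154 = (131/17 + 228)*(1/2154) = (4007/17)*(1/2154) = 4007/36618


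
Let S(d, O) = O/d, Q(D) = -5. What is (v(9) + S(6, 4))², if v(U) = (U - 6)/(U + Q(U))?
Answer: 289/144 ≈ 2.0069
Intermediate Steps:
v(U) = (-6 + U)/(-5 + U) (v(U) = (U - 6)/(U - 5) = (-6 + U)/(-5 + U))
(v(9) + S(6, 4))² = ((-6 + 9)/(-5 + 9) + 4/6)² = (3/4 + 4*(⅙))² = ((¼)*3 + ⅔)² = (¾ + ⅔)² = (17/12)² = 289/144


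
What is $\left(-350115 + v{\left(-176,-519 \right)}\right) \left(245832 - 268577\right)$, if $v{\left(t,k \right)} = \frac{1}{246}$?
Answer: $\frac{1958987933305}{246} \approx 7.9634 \cdot 10^{9}$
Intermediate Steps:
$v{\left(t,k \right)} = \frac{1}{246}$
$\left(-350115 + v{\left(-176,-519 \right)}\right) \left(245832 - 268577\right) = \left(-350115 + \frac{1}{246}\right) \left(245832 - 268577\right) = \left(- \frac{86128289}{246}\right) \left(-22745\right) = \frac{1958987933305}{246}$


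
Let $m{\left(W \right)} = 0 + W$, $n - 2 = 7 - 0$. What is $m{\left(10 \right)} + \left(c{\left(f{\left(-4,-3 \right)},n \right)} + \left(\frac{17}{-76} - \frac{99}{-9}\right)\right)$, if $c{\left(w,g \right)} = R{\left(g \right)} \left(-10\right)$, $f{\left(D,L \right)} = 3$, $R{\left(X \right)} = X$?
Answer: $- \frac{5261}{76} \approx -69.224$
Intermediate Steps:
$n = 9$ ($n = 2 + \left(7 - 0\right) = 2 + \left(7 + 0\right) = 2 + 7 = 9$)
$m{\left(W \right)} = W$
$c{\left(w,g \right)} = - 10 g$ ($c{\left(w,g \right)} = g \left(-10\right) = - 10 g$)
$m{\left(10 \right)} + \left(c{\left(f{\left(-4,-3 \right)},n \right)} + \left(\frac{17}{-76} - \frac{99}{-9}\right)\right) = 10 + \left(\left(-10\right) 9 + \left(\frac{17}{-76} - \frac{99}{-9}\right)\right) = 10 + \left(-90 + \left(17 \left(- \frac{1}{76}\right) - -11\right)\right) = 10 + \left(-90 + \left(- \frac{17}{76} + 11\right)\right) = 10 + \left(-90 + \frac{819}{76}\right) = 10 - \frac{6021}{76} = - \frac{5261}{76}$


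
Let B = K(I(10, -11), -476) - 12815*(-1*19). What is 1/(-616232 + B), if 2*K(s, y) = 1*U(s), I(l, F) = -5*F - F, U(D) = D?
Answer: -1/372714 ≈ -2.6830e-6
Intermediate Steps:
I(l, F) = -6*F
K(s, y) = s/2 (K(s, y) = (1*s)/2 = s/2)
B = 243518 (B = (-6*(-11))/2 - 12815*(-1*19) = (1/2)*66 - 12815*(-19) = 33 - 1*(-243485) = 33 + 243485 = 243518)
1/(-616232 + B) = 1/(-616232 + 243518) = 1/(-372714) = -1/372714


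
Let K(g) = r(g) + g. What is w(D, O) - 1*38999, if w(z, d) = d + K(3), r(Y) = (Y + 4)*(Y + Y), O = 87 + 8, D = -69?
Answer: -38859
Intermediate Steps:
O = 95
r(Y) = 2*Y*(4 + Y) (r(Y) = (4 + Y)*(2*Y) = 2*Y*(4 + Y))
K(g) = g + 2*g*(4 + g) (K(g) = 2*g*(4 + g) + g = g + 2*g*(4 + g))
w(z, d) = 45 + d (w(z, d) = d + 3*(9 + 2*3) = d + 3*(9 + 6) = d + 3*15 = d + 45 = 45 + d)
w(D, O) - 1*38999 = (45 + 95) - 1*38999 = 140 - 38999 = -38859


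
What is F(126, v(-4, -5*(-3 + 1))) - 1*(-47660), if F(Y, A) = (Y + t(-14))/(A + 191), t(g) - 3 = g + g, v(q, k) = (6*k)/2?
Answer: 10532961/221 ≈ 47660.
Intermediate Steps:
v(q, k) = 3*k (v(q, k) = (6*k)*(½) = 3*k)
t(g) = 3 + 2*g (t(g) = 3 + (g + g) = 3 + 2*g)
F(Y, A) = (-25 + Y)/(191 + A) (F(Y, A) = (Y + (3 + 2*(-14)))/(A + 191) = (Y + (3 - 28))/(191 + A) = (Y - 25)/(191 + A) = (-25 + Y)/(191 + A))
F(126, v(-4, -5*(-3 + 1))) - 1*(-47660) = (-25 + 126)/(191 + 3*(-5*(-3 + 1))) - 1*(-47660) = 101/(191 + 3*(-5*(-2))) + 47660 = 101/(191 + 3*10) + 47660 = 101/(191 + 30) + 47660 = 101/221 + 47660 = 10532961/221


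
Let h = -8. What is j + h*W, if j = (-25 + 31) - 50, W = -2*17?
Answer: 228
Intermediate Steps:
W = -34
j = -44 (j = 6 - 50 = -44)
j + h*W = -44 - 8*(-34) = -44 + 272 = 228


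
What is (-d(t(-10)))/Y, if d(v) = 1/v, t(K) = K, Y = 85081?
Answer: 1/850810 ≈ 1.1754e-6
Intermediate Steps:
(-d(t(-10)))/Y = -1/(-10)/85081 = -1*(-1/10)*(1/85081) = (1/10)*(1/85081) = 1/850810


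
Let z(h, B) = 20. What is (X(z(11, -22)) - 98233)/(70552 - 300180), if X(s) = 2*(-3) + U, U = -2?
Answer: 98241/229628 ≈ 0.42783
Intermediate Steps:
X(s) = -8 (X(s) = 2*(-3) - 2 = -6 - 2 = -8)
(X(z(11, -22)) - 98233)/(70552 - 300180) = (-8 - 98233)/(70552 - 300180) = -98241/(-229628) = -98241*(-1/229628) = 98241/229628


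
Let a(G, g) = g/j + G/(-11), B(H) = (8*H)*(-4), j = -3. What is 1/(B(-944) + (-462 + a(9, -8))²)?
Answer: 1089/263480737 ≈ 4.1331e-6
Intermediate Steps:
B(H) = -32*H
a(G, g) = -g/3 - G/11 (a(G, g) = g/(-3) + G/(-11) = g*(-⅓) + G*(-1/11) = -g/3 - G/11)
1/(B(-944) + (-462 + a(9, -8))²) = 1/(-32*(-944) + (-462 + (-⅓*(-8) - 1/11*9))²) = 1/(30208 + (-462 + (8/3 - 9/11))²) = 1/(30208 + (-462 + 61/33)²) = 1/(30208 + (-15185/33)²) = 1/(30208 + 230584225/1089) = 1/(263480737/1089) = 1089/263480737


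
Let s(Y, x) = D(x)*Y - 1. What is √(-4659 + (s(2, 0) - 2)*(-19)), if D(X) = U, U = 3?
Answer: 6*I*√131 ≈ 68.673*I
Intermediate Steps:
D(X) = 3
s(Y, x) = -1 + 3*Y (s(Y, x) = 3*Y - 1 = -1 + 3*Y)
√(-4659 + (s(2, 0) - 2)*(-19)) = √(-4659 + ((-1 + 3*2) - 2)*(-19)) = √(-4659 + ((-1 + 6) - 2)*(-19)) = √(-4659 + (5 - 2)*(-19)) = √(-4659 + 3*(-19)) = √(-4659 - 57) = √(-4716) = 6*I*√131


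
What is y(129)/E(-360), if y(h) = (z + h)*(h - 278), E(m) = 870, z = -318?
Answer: 9387/290 ≈ 32.369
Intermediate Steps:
y(h) = (-318 + h)*(-278 + h) (y(h) = (-318 + h)*(h - 278) = (-318 + h)*(-278 + h))
y(129)/E(-360) = (88404 + 129² - 596*129)/870 = (88404 + 16641 - 76884)*(1/870) = 28161*(1/870) = 9387/290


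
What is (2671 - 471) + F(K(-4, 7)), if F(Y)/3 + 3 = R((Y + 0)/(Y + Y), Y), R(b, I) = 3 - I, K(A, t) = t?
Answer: 2179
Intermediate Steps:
F(Y) = -3*Y (F(Y) = -9 + 3*(3 - Y) = -9 + (9 - 3*Y) = -3*Y)
(2671 - 471) + F(K(-4, 7)) = (2671 - 471) - 3*7 = 2200 - 21 = 2179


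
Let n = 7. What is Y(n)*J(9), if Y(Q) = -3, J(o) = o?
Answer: -27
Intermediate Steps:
Y(n)*J(9) = -3*9 = -27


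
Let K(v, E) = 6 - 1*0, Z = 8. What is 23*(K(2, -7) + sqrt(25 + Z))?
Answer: 138 + 23*sqrt(33) ≈ 270.13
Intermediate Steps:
K(v, E) = 6 (K(v, E) = 6 + 0 = 6)
23*(K(2, -7) + sqrt(25 + Z)) = 23*(6 + sqrt(25 + 8)) = 23*(6 + sqrt(33)) = 138 + 23*sqrt(33)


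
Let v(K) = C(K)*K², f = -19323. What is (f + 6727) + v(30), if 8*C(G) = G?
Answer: -9221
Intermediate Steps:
C(G) = G/8
v(K) = K³/8 (v(K) = (K/8)*K² = K³/8)
(f + 6727) + v(30) = (-19323 + 6727) + (⅛)*30³ = -12596 + (⅛)*27000 = -12596 + 3375 = -9221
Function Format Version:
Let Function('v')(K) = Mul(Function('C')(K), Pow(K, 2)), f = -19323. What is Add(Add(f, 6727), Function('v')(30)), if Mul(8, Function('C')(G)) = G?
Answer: -9221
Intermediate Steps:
Function('C')(G) = Mul(Rational(1, 8), G)
Function('v')(K) = Mul(Rational(1, 8), Pow(K, 3)) (Function('v')(K) = Mul(Mul(Rational(1, 8), K), Pow(K, 2)) = Mul(Rational(1, 8), Pow(K, 3)))
Add(Add(f, 6727), Function('v')(30)) = Add(Add(-19323, 6727), Mul(Rational(1, 8), Pow(30, 3))) = Add(-12596, Mul(Rational(1, 8), 27000)) = Add(-12596, 3375) = -9221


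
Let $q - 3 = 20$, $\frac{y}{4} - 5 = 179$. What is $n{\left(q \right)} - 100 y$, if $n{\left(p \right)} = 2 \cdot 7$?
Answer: $-73586$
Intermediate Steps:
$y = 736$ ($y = 20 + 4 \cdot 179 = 20 + 716 = 736$)
$q = 23$ ($q = 3 + 20 = 23$)
$n{\left(p \right)} = 14$
$n{\left(q \right)} - 100 y = 14 - 73600 = -73586$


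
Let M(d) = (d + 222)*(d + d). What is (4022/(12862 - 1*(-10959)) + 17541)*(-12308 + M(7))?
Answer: -92762296626/581 ≈ -1.5966e+8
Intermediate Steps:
M(d) = 2*d*(222 + d) (M(d) = (222 + d)*(2*d) = 2*d*(222 + d))
(4022/(12862 - 1*(-10959)) + 17541)*(-12308 + M(7)) = (4022/(12862 - 1*(-10959)) + 17541)*(-12308 + 2*7*(222 + 7)) = (4022/(12862 + 10959) + 17541)*(-12308 + 2*7*229) = (4022/23821 + 17541)*(-12308 + 3206) = (4022*(1/23821) + 17541)*(-9102) = (4022/23821 + 17541)*(-9102) = (417848183/23821)*(-9102) = -92762296626/581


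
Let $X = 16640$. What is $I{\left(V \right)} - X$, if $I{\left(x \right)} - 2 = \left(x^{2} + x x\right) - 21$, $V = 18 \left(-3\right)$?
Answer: $-10827$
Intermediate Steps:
$V = -54$
$I{\left(x \right)} = -19 + 2 x^{2}$ ($I{\left(x \right)} = 2 - \left(21 - x^{2} - x x\right) = 2 + \left(\left(x^{2} + x^{2}\right) - 21\right) = 2 + \left(2 x^{2} - 21\right) = 2 + \left(-21 + 2 x^{2}\right) = -19 + 2 x^{2}$)
$I{\left(V \right)} - X = \left(-19 + 2 \left(-54\right)^{2}\right) - 16640 = \left(-19 + 2 \cdot 2916\right) - 16640 = \left(-19 + 5832\right) - 16640 = 5813 - 16640 = -10827$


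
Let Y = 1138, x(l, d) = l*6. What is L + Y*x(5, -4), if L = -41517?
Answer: -7377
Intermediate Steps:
x(l, d) = 6*l
L + Y*x(5, -4) = -41517 + 1138*(6*5) = -41517 + 1138*30 = -41517 + 34140 = -7377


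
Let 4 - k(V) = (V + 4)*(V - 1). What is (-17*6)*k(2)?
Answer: 204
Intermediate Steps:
k(V) = 4 - (-1 + V)*(4 + V) (k(V) = 4 - (V + 4)*(V - 1) = 4 - (4 + V)*(-1 + V) = 4 - (-1 + V)*(4 + V))
(-17*6)*k(2) = (-17*6)*(8 - 1*2² - 3*2) = -102*(8 - 1*4 - 6) = -102*(8 - 4 - 6) = -102*(-2) = 204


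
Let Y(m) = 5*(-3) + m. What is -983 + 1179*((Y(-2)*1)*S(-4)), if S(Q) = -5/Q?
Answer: -104147/4 ≈ -26037.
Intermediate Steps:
Y(m) = -15 + m
-983 + 1179*((Y(-2)*1)*S(-4)) = -983 + 1179*(((-15 - 2)*1)*(-5/(-4))) = -983 + 1179*((-17*1)*(-5*(-1/4))) = -983 + 1179*(-17*5/4) = -983 + 1179*(-85/4) = -983 - 100215/4 = -104147/4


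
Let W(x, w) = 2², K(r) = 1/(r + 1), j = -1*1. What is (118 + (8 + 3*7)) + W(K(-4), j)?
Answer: 151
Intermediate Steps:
j = -1
K(r) = 1/(1 + r)
W(x, w) = 4
(118 + (8 + 3*7)) + W(K(-4), j) = (118 + (8 + 3*7)) + 4 = (118 + (8 + 21)) + 4 = (118 + 29) + 4 = 147 + 4 = 151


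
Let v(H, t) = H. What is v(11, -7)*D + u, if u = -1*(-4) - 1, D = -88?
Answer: -965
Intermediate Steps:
u = 3 (u = 4 - 1 = 3)
v(11, -7)*D + u = 11*(-88) + 3 = -968 + 3 = -965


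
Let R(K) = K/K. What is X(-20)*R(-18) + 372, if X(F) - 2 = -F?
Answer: 394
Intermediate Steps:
X(F) = 2 - F
R(K) = 1
X(-20)*R(-18) + 372 = (2 - 1*(-20))*1 + 372 = (2 + 20)*1 + 372 = 22*1 + 372 = 22 + 372 = 394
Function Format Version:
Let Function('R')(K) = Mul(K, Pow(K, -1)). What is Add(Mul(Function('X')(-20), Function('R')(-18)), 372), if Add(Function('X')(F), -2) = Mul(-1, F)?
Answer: 394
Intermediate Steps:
Function('X')(F) = Add(2, Mul(-1, F))
Function('R')(K) = 1
Add(Mul(Function('X')(-20), Function('R')(-18)), 372) = Add(Mul(Add(2, Mul(-1, -20)), 1), 372) = Add(Mul(Add(2, 20), 1), 372) = Add(Mul(22, 1), 372) = Add(22, 372) = 394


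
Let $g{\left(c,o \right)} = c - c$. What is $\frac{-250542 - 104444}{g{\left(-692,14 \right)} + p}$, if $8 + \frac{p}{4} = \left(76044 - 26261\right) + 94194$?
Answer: $- \frac{177493}{287938} \approx -0.61643$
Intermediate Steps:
$p = 575876$ ($p = -32 + 4 \left(\left(76044 - 26261\right) + 94194\right) = -32 + 4 \left(49783 + 94194\right) = -32 + 4 \cdot 143977 = -32 + 575908 = 575876$)
$g{\left(c,o \right)} = 0$
$\frac{-250542 - 104444}{g{\left(-692,14 \right)} + p} = \frac{-250542 - 104444}{0 + 575876} = - \frac{354986}{575876} = \left(-354986\right) \frac{1}{575876} = - \frac{177493}{287938}$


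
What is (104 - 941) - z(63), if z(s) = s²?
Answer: -4806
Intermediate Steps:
(104 - 941) - z(63) = (104 - 941) - 1*63² = -837 - 1*3969 = -837 - 3969 = -4806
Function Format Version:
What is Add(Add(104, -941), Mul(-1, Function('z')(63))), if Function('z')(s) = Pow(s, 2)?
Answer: -4806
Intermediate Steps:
Add(Add(104, -941), Mul(-1, Function('z')(63))) = Add(Add(104, -941), Mul(-1, Pow(63, 2))) = Add(-837, Mul(-1, 3969)) = Add(-837, -3969) = -4806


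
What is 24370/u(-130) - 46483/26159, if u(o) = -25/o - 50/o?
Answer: 3314833667/78477 ≈ 42240.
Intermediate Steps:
u(o) = -75/o
24370/u(-130) - 46483/26159 = 24370/((-75/(-130))) - 46483/26159 = 24370/((-75*(-1/130))) - 46483*1/26159 = 24370/(15/26) - 46483/26159 = 24370*(26/15) - 46483/26159 = 126724/3 - 46483/26159 = 3314833667/78477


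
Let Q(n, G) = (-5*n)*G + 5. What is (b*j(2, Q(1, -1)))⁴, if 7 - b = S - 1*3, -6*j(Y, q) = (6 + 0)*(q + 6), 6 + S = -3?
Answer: 8540717056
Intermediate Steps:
Q(n, G) = 5 - 5*G*n (Q(n, G) = -5*G*n + 5 = 5 - 5*G*n)
S = -9 (S = -6 - 3 = -9)
j(Y, q) = -6 - q (j(Y, q) = -(6 + 0)*(q + 6)/6 = -(6 + q) = -(36 + 6*q)/6 = -6 - q)
b = 19 (b = 7 - (-9 - 1*3) = 7 - (-9 - 3) = 7 - 1*(-12) = 7 + 12 = 19)
(b*j(2, Q(1, -1)))⁴ = (19*(-6 - (5 - 5*(-1)*1)))⁴ = (19*(-6 - (5 + 5)))⁴ = (19*(-6 - 1*10))⁴ = (19*(-6 - 10))⁴ = (19*(-16))⁴ = (-304)⁴ = 8540717056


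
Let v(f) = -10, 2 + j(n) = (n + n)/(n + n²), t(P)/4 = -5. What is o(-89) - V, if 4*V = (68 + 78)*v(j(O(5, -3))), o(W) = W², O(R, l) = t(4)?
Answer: 8286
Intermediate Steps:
t(P) = -20 (t(P) = 4*(-5) = -20)
O(R, l) = -20
j(n) = -2 + 2*n/(n + n²) (j(n) = -2 + (n + n)/(n + n²) = -2 + (2*n)/(n + n²) = -2 + 2*n/(n + n²))
V = -365 (V = ((68 + 78)*(-10))/4 = (146*(-10))/4 = (¼)*(-1460) = -365)
o(-89) - V = (-89)² - 1*(-365) = 7921 + 365 = 8286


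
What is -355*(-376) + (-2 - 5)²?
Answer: 133529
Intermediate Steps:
-355*(-376) + (-2 - 5)² = 133480 + (-7)² = 133480 + 49 = 133529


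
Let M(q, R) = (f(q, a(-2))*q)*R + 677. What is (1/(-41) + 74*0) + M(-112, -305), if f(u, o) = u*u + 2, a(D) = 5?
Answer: 17571453516/41 ≈ 4.2857e+8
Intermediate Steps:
f(u, o) = 2 + u² (f(u, o) = u² + 2 = 2 + u²)
M(q, R) = 677 + R*q*(2 + q²) (M(q, R) = ((2 + q²)*q)*R + 677 = (q*(2 + q²))*R + 677 = R*q*(2 + q²) + 677 = 677 + R*q*(2 + q²))
(1/(-41) + 74*0) + M(-112, -305) = (1/(-41) + 74*0) + (677 - 305*(-112)*(2 + (-112)²)) = (-1/41 + 0) + (677 - 305*(-112)*(2 + 12544)) = -1/41 + (677 - 305*(-112)*12546) = -1/41 + (677 + 428571360) = -1/41 + 428572037 = 17571453516/41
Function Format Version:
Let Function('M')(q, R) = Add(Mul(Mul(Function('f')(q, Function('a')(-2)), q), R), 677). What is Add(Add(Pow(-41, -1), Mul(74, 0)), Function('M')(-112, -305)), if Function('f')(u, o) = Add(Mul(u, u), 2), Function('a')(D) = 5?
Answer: Rational(17571453516, 41) ≈ 4.2857e+8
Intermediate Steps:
Function('f')(u, o) = Add(2, Pow(u, 2)) (Function('f')(u, o) = Add(Pow(u, 2), 2) = Add(2, Pow(u, 2)))
Function('M')(q, R) = Add(677, Mul(R, q, Add(2, Pow(q, 2)))) (Function('M')(q, R) = Add(Mul(Mul(Add(2, Pow(q, 2)), q), R), 677) = Add(Mul(Mul(q, Add(2, Pow(q, 2))), R), 677) = Add(Mul(R, q, Add(2, Pow(q, 2))), 677) = Add(677, Mul(R, q, Add(2, Pow(q, 2)))))
Add(Add(Pow(-41, -1), Mul(74, 0)), Function('M')(-112, -305)) = Add(Add(Pow(-41, -1), Mul(74, 0)), Add(677, Mul(-305, -112, Add(2, Pow(-112, 2))))) = Add(Add(Rational(-1, 41), 0), Add(677, Mul(-305, -112, Add(2, 12544)))) = Add(Rational(-1, 41), Add(677, Mul(-305, -112, 12546))) = Add(Rational(-1, 41), Add(677, 428571360)) = Add(Rational(-1, 41), 428572037) = Rational(17571453516, 41)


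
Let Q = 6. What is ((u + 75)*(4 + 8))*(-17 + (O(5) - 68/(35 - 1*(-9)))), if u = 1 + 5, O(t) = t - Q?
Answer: -208980/11 ≈ -18998.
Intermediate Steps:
O(t) = -6 + t (O(t) = t - 1*6 = t - 6 = -6 + t)
u = 6
((u + 75)*(4 + 8))*(-17 + (O(5) - 68/(35 - 1*(-9)))) = ((6 + 75)*(4 + 8))*(-17 + ((-6 + 5) - 68/(35 - 1*(-9)))) = (81*12)*(-17 + (-1 - 68/(35 + 9))) = 972*(-17 + (-1 - 68/44)) = 972*(-17 + (-1 - 68*1/44)) = 972*(-17 + (-1 - 17/11)) = 972*(-17 - 28/11) = 972*(-215/11) = -208980/11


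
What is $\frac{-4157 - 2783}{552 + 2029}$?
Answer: $- \frac{6940}{2581} \approx -2.6889$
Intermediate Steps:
$\frac{-4157 - 2783}{552 + 2029} = - \frac{6940}{2581}$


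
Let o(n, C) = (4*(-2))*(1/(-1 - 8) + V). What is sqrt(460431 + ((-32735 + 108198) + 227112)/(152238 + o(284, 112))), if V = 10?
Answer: 3*sqrt(3837634318025654)/273886 ≈ 678.55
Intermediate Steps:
o(n, C) = -712/9 (o(n, C) = (4*(-2))*(1/(-1 - 8) + 10) = -8*(1/(-9) + 10) = -8*(-1/9 + 10) = -8*89/9 = -712/9)
sqrt(460431 + ((-32735 + 108198) + 227112)/(152238 + o(284, 112))) = sqrt(460431 + ((-32735 + 108198) + 227112)/(152238 - 712/9)) = sqrt(460431 + (75463 + 227112)/(1369430/9)) = sqrt(460431 + 302575*(9/1369430)) = sqrt(460431 + 544635/273886) = sqrt(126106149501/273886) = 3*sqrt(3837634318025654)/273886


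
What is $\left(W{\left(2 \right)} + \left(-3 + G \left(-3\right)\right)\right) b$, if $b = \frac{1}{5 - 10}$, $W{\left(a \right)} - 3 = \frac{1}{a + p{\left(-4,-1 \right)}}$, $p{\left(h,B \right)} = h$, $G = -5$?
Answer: $- \frac{29}{10} \approx -2.9$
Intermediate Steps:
$W{\left(a \right)} = 3 + \frac{1}{-4 + a}$ ($W{\left(a \right)} = 3 + \frac{1}{a - 4} = 3 + \frac{1}{-4 + a}$)
$b = - \frac{1}{5}$ ($b = \frac{1}{-5} = - \frac{1}{5} \approx -0.2$)
$\left(W{\left(2 \right)} + \left(-3 + G \left(-3\right)\right)\right) b = \left(\frac{-11 + 3 \cdot 2}{-4 + 2} - -12\right) \left(- \frac{1}{5}\right) = \left(\frac{-11 + 6}{-2} + \left(-3 + 15\right)\right) \left(- \frac{1}{5}\right) = \left(\left(- \frac{1}{2}\right) \left(-5\right) + 12\right) \left(- \frac{1}{5}\right) = \left(\frac{5}{2} + 12\right) \left(- \frac{1}{5}\right) = \frac{29}{2} \left(- \frac{1}{5}\right) = - \frac{29}{10}$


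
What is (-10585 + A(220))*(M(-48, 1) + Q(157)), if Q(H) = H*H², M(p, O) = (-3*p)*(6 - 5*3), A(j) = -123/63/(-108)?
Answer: -92872398475183/2268 ≈ -4.0949e+10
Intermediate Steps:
A(j) = 41/2268 (A(j) = -123*1/63*(-1/108) = -41/21*(-1/108) = 41/2268)
M(p, O) = 27*p (M(p, O) = (-3*p)*(6 - 15) = -3*p*(-9) = 27*p)
Q(H) = H³
(-10585 + A(220))*(M(-48, 1) + Q(157)) = (-10585 + 41/2268)*(27*(-48) + 157³) = -24006739*(-1296 + 3869893)/2268 = -24006739/2268*3868597 = -92872398475183/2268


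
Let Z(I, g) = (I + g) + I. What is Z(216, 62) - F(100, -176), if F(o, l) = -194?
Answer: 688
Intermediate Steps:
Z(I, g) = g + 2*I
Z(216, 62) - F(100, -176) = (62 + 2*216) - 1*(-194) = (62 + 432) + 194 = 494 + 194 = 688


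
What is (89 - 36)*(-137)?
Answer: -7261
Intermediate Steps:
(89 - 36)*(-137) = 53*(-137) = -7261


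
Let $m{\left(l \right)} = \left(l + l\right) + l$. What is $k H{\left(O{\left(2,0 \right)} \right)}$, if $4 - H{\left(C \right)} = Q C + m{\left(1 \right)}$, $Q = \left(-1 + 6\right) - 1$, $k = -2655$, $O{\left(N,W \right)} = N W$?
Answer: $-2655$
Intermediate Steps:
$m{\left(l \right)} = 3 l$ ($m{\left(l \right)} = 2 l + l = 3 l$)
$Q = 4$ ($Q = 5 - 1 = 4$)
$H{\left(C \right)} = 1 - 4 C$ ($H{\left(C \right)} = 4 - \left(4 C + 3 \cdot 1\right) = 4 - \left(4 C + 3\right) = 4 - \left(3 + 4 C\right) = 1 - 4 C$)
$k H{\left(O{\left(2,0 \right)} \right)} = - 2655 \left(1 - 4 \cdot 2 \cdot 0\right) = - 2655 \left(1 - 0\right) = - 2655 \left(1 + 0\right) = \left(-2655\right) 1 = -2655$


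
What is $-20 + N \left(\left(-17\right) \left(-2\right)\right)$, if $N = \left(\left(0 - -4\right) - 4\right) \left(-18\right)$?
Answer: $-20$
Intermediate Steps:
$N = 0$ ($N = \left(\left(0 + 4\right) - 4\right) \left(-18\right) = \left(4 - 4\right) \left(-18\right) = 0 \left(-18\right) = 0$)
$-20 + N \left(\left(-17\right) \left(-2\right)\right) = -20 + 0 \left(\left(-17\right) \left(-2\right)\right) = -20 + 0 \cdot 34 = -20 + 0 = -20$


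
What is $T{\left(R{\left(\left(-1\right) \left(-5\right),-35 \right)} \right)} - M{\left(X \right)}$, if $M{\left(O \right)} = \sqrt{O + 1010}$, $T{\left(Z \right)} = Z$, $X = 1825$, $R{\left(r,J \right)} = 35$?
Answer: $35 - 9 \sqrt{35} \approx -18.245$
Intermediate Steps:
$M{\left(O \right)} = \sqrt{1010 + O}$
$T{\left(R{\left(\left(-1\right) \left(-5\right),-35 \right)} \right)} - M{\left(X \right)} = 35 - \sqrt{1010 + 1825} = 35 - \sqrt{2835} = 35 - 9 \sqrt{35}$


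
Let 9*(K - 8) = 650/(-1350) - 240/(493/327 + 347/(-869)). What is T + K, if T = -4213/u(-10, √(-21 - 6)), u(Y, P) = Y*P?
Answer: -308302913/19133091 - 4213*I*√3/90 ≈ -16.114 - 81.079*I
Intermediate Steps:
u(Y, P) = P*Y
K = -308302913/19133091 (K = 8 + (650/(-1350) - 240/(493/327 + 347/(-869)))/9 = 8 + (650*(-1/1350) - 240/(493*(1/327) + 347*(-1/869)))/9 = 8 + (-13/27 - 240/(493/327 - 347/869))/9 = 8 + (-13/27 - 240/314948/284163)/9 = 8 + (-13/27 - 240*284163/314948)/9 = 8 + (-13/27 - 17049780/78737)/9 = 8 + (⅑)*(-461367641/2125899) = 8 - 461367641/19133091 = -308302913/19133091 ≈ -16.114)
T = -4213*I*√3/90 (T = -4213*(-1/(10*√(-21 - 6))) = -4213*I*√3/90 ≈ -81.079*I)
T + K = -4213*I*√3/90 - 308302913/19133091 = -308302913/19133091 - 4213*I*√3/90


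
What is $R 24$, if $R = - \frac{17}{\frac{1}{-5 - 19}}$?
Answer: $9792$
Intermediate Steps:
$R = 408$ ($R = - \frac{17}{\frac{1}{-24}} = - \frac{17}{- \frac{1}{24}} = \left(-17\right) \left(-24\right) = 408$)
$R 24 = 408 \cdot 24 = 9792$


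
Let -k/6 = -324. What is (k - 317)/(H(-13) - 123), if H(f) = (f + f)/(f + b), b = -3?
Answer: -13016/971 ≈ -13.405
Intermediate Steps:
k = 1944 (k = -6*(-324) = 1944)
H(f) = 2*f/(-3 + f) (H(f) = (f + f)/(f - 3) = (2*f)/(-3 + f) = 2*f/(-3 + f))
(k - 317)/(H(-13) - 123) = (1944 - 317)/(2*(-13)/(-3 - 13) - 123) = 1627/(2*(-13)/(-16) - 123) = 1627/(2*(-13)*(-1/16) - 123) = 1627/(13/8 - 123) = 1627/(-971/8) = 1627*(-8/971) = -13016/971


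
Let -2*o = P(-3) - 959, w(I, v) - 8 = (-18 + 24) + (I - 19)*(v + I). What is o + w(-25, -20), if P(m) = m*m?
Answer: 2469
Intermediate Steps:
P(m) = m²
w(I, v) = 14 + (-19 + I)*(I + v) (w(I, v) = 8 + ((-18 + 24) + (I - 19)*(v + I)) = 8 + (6 + (-19 + I)*(I + v)) = 14 + (-19 + I)*(I + v))
o = 475 (o = -((-3)² - 959)/2 = -(9 - 959)/2 = -½*(-950) = 475)
o + w(-25, -20) = 475 + (14 + (-25)² - 19*(-25) - 19*(-20) - 25*(-20)) = 475 + (14 + 625 + 475 + 380 + 500) = 475 + 1994 = 2469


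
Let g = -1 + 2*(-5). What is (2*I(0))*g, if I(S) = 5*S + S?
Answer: 0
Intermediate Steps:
I(S) = 6*S
g = -11 (g = -1 - 10 = -11)
(2*I(0))*g = (2*(6*0))*(-11) = (2*0)*(-11) = 0*(-11) = 0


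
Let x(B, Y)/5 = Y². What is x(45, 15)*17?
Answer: 19125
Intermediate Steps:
x(B, Y) = 5*Y²
x(45, 15)*17 = (5*15²)*17 = (5*225)*17 = 1125*17 = 19125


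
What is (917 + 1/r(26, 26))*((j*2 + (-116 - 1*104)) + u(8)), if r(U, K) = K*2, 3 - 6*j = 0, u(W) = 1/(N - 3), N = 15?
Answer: -41756165/208 ≈ -2.0075e+5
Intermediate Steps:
u(W) = 1/12 (u(W) = 1/(15 - 3) = 1/12)
j = 1/2 (j = 1/2 - 1/6*0 = 1/2 + 0 = 1/2 ≈ 0.50000)
r(U, K) = 2*K
(917 + 1/r(26, 26))*((j*2 + (-116 - 1*104)) + u(8)) = (917 + 1/(2*26))*(((1/2)*2 + (-116 - 1*104)) + 1/12) = (917 + 1/52)*((1 + (-116 - 104)) + 1/12) = (917 + 1/52)*((1 - 220) + 1/12) = 47685*(-219 + 1/12)/52 = (47685/52)*(-2627/12) = -41756165/208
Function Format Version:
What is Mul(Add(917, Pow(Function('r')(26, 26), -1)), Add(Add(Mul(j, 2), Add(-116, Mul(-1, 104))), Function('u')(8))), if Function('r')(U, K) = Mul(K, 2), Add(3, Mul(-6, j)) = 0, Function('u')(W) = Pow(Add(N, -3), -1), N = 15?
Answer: Rational(-41756165, 208) ≈ -2.0075e+5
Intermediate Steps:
Function('u')(W) = Rational(1, 12) (Function('u')(W) = Pow(Add(15, -3), -1) = Pow(12, -1) = Rational(1, 12))
j = Rational(1, 2) (j = Add(Rational(1, 2), Mul(Rational(-1, 6), 0)) = Add(Rational(1, 2), 0) = Rational(1, 2) ≈ 0.50000)
Function('r')(U, K) = Mul(2, K)
Mul(Add(917, Pow(Function('r')(26, 26), -1)), Add(Add(Mul(j, 2), Add(-116, Mul(-1, 104))), Function('u')(8))) = Mul(Add(917, Pow(Mul(2, 26), -1)), Add(Add(Mul(Rational(1, 2), 2), Add(-116, Mul(-1, 104))), Rational(1, 12))) = Mul(Add(917, Pow(52, -1)), Add(Add(1, Add(-116, -104)), Rational(1, 12))) = Mul(Add(917, Rational(1, 52)), Add(Add(1, -220), Rational(1, 12))) = Mul(Rational(47685, 52), Add(-219, Rational(1, 12))) = Mul(Rational(47685, 52), Rational(-2627, 12)) = Rational(-41756165, 208)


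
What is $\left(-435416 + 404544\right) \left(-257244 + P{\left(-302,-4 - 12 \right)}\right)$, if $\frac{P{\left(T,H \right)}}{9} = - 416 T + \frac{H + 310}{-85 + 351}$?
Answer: $- \frac{512340135000}{19} \approx -2.6965 \cdot 10^{10}$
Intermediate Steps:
$P{\left(T,H \right)} = \frac{1395}{133} - 3744 T + \frac{9 H}{266}$ ($P{\left(T,H \right)} = 9 \left(- 416 T + \frac{H + 310}{-85 + 351}\right) = 9 \left(- 416 T + \frac{310 + H}{266}\right) = 9 \left(- 416 T + \left(310 + H\right) \frac{1}{266}\right) = 9 \left(- 416 T + \left(\frac{155}{133} + \frac{H}{266}\right)\right) = 9 \left(\frac{155}{133} - 416 T + \frac{H}{266}\right) = \frac{1395}{133} - 3744 T + \frac{9 H}{266}$)
$\left(-435416 + 404544\right) \left(-257244 + P{\left(-302,-4 - 12 \right)}\right) = \left(-435416 + 404544\right) \left(-257244 + \left(\frac{1395}{133} - -1130688 + \frac{9 \left(-4 - 12\right)}{266}\right)\right) = - 30872 \left(-257244 + \left(\frac{1395}{133} + 1130688 + \frac{9 \left(-4 - 12\right)}{266}\right)\right) = - 30872 \left(-257244 + \left(\frac{1395}{133} + 1130688 + \frac{9}{266} \left(-16\right)\right)\right) = - 30872 \left(-257244 + \left(\frac{1395}{133} + 1130688 - \frac{72}{133}\right)\right) = - 30872 \left(-257244 + \frac{21483261}{19}\right) = \left(-30872\right) \frac{16595625}{19} = - \frac{512340135000}{19}$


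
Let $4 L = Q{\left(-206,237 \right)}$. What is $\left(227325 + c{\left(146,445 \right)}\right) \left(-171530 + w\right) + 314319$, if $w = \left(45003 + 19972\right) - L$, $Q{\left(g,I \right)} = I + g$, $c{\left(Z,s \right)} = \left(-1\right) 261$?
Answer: $-24196249947$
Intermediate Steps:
$c{\left(Z,s \right)} = -261$
$L = \frac{31}{4}$ ($L = \frac{237 - 206}{4} = \frac{1}{4} \cdot 31 = \frac{31}{4} \approx 7.75$)
$w = \frac{259869}{4}$ ($w = \left(45003 + 19972\right) - \frac{31}{4} = 64975 - \frac{31}{4} = \frac{259869}{4} \approx 64967.0$)
$\left(227325 + c{\left(146,445 \right)}\right) \left(-171530 + w\right) + 314319 = \left(227325 - 261\right) \left(-171530 + \frac{259869}{4}\right) + 314319 = 227064 \left(- \frac{426251}{4}\right) + 314319 = -24196564266 + 314319 = -24196249947$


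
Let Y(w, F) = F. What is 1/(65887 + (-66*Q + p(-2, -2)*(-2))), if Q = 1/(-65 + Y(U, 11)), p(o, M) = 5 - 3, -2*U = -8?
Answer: 9/592958 ≈ 1.5178e-5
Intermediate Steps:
U = 4 (U = -½*(-8) = 4)
p(o, M) = 2
Q = -1/54 (Q = 1/(-65 + 11) = 1/(-54) = -1/54 ≈ -0.018519)
1/(65887 + (-66*Q + p(-2, -2)*(-2))) = 1/(65887 + (-66*(-1/54) + 2*(-2))) = 1/(65887 + (11/9 - 4)) = 1/(65887 - 25/9) = 1/(592958/9) = 9/592958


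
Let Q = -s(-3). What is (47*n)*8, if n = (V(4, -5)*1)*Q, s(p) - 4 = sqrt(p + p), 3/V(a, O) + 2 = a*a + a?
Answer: -752/3 - 188*I*sqrt(6)/3 ≈ -250.67 - 153.5*I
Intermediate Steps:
V(a, O) = 3/(-2 + a + a**2) (V(a, O) = 3/(-2 + (a*a + a)) = 3/(-2 + (a**2 + a)) = 3/(-2 + (a + a**2)) = 3/(-2 + a + a**2))
s(p) = 4 + sqrt(2)*sqrt(p) (s(p) = 4 + sqrt(p + p) = 4 + sqrt(2*p) = 4 + sqrt(2)*sqrt(p))
Q = -4 - I*sqrt(6) (Q = -(4 + sqrt(2)*sqrt(-3)) = -(4 + sqrt(2)*(I*sqrt(3))) = -(4 + I*sqrt(6)) = -4 - I*sqrt(6) ≈ -4.0 - 2.4495*I)
n = -2/3 - I*sqrt(6)/6 (n = ((3/(-2 + 4 + 4**2))*1)*(-4 - I*sqrt(6)) = ((3/(-2 + 4 + 16))*1)*(-4 - I*sqrt(6)) = ((3/18)*1)*(-4 - I*sqrt(6)) = ((3*(1/18))*1)*(-4 - I*sqrt(6)) = ((1/6)*1)*(-4 - I*sqrt(6)) = (-4 - I*sqrt(6))/6 = -2/3 - I*sqrt(6)/6 ≈ -0.66667 - 0.40825*I)
(47*n)*8 = (47*(-2/3 - I*sqrt(6)/6))*8 = (-94/3 - 47*I*sqrt(6)/6)*8 = -752/3 - 188*I*sqrt(6)/3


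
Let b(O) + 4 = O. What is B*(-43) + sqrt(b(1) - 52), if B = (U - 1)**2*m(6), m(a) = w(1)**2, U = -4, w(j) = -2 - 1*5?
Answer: -52675 + I*sqrt(55) ≈ -52675.0 + 7.4162*I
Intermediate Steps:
w(j) = -7 (w(j) = -2 - 5 = -7)
m(a) = 49 (m(a) = (-7)**2 = 49)
b(O) = -4 + O
B = 1225 (B = (-4 - 1)**2*49 = (-5)**2*49 = 25*49 = 1225)
B*(-43) + sqrt(b(1) - 52) = 1225*(-43) + sqrt((-4 + 1) - 52) = -52675 + sqrt(-3 - 52) = -52675 + sqrt(-55) = -52675 + I*sqrt(55)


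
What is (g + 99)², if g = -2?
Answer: 9409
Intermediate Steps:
(g + 99)² = (-2 + 99)² = 97² = 9409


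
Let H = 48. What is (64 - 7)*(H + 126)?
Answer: 9918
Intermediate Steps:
(64 - 7)*(H + 126) = (64 - 7)*(48 + 126) = 57*174 = 9918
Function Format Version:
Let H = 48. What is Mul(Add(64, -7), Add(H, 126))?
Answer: 9918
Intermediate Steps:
Mul(Add(64, -7), Add(H, 126)) = Mul(Add(64, -7), Add(48, 126)) = Mul(57, 174) = 9918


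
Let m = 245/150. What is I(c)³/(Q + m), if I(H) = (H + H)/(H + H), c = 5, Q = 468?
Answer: 30/14089 ≈ 0.0021293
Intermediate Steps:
m = 49/30 (m = 245*(1/150) = 49/30 ≈ 1.6333)
I(H) = 1 (I(H) = (2*H)/((2*H)) = (2*H)*(1/(2*H)) = 1)
I(c)³/(Q + m) = 1³/(468 + 49/30) = 1/(14089/30) = 1*(30/14089) = 30/14089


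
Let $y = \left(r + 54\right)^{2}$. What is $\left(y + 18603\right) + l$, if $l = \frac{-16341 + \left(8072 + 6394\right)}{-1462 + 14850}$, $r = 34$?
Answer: $\frac{352731761}{13388} \approx 26347.0$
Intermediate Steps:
$y = 7744$ ($y = \left(34 + 54\right)^{2} = 88^{2} = 7744$)
$l = - \frac{1875}{13388}$ ($l = \frac{-16341 + 14466}{13388} = \left(-1875\right) \frac{1}{13388} = - \frac{1875}{13388} \approx -0.14005$)
$\left(y + 18603\right) + l = \left(7744 + 18603\right) - \frac{1875}{13388} = 26347 - \frac{1875}{13388} = \frac{352731761}{13388}$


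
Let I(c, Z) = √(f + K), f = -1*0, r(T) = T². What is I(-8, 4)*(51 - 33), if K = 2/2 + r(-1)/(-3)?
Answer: 6*√6 ≈ 14.697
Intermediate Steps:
f = 0
K = ⅔ (K = 2/2 + (-1)²/(-3) = 2*(½) + 1*(-⅓) = 1 - ⅓ = ⅔ ≈ 0.66667)
I(c, Z) = √6/3 (I(c, Z) = √(0 + ⅔) = √(⅔) = √6/3)
I(-8, 4)*(51 - 33) = (√6/3)*(51 - 33) = (√6/3)*18 = 6*√6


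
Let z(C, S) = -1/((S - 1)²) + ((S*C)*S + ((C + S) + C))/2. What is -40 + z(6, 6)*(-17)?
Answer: -50708/25 ≈ -2028.3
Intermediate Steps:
z(C, S) = C + S/2 - 1/(-1 + S)² + C*S²/2 (z(C, S) = -1/((-1 + S)²) + ((C*S)*S + (S + 2*C))*(½) = -1/(-1 + S)² + (C*S² + (S + 2*C))*(½) = -1/(-1 + S)² + (S + 2*C + C*S²)*(½) = -1/(-1 + S)² + (C + S/2 + C*S²/2) = C + S/2 - 1/(-1 + S)² + C*S²/2)
-40 + z(6, 6)*(-17) = -40 + (6 + (½)*6 - 1/(-1 + 6)² + (½)*6*6²)*(-17) = -40 + (6 + 3 - 1/5² + (½)*6*36)*(-17) = -40 + (6 + 3 - 1*1/25 + 108)*(-17) = -40 + (6 + 3 - 1/25 + 108)*(-17) = -40 + (2924/25)*(-17) = -40 - 49708/25 = -50708/25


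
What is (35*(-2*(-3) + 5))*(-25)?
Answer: -9625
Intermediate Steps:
(35*(-2*(-3) + 5))*(-25) = (35*(6 + 5))*(-25) = (35*11)*(-25) = 385*(-25) = -9625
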